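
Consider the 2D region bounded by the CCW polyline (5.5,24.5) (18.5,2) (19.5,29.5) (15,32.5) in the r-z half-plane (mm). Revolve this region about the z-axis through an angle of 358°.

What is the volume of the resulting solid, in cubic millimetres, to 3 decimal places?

Volume = 19900.768 mm³

Profile (r,z), 4 vertices: (5.5,24.5) (18.5,2) (19.5,29.5) (15,32.5)
edge 0: (5.5,24.5)→(18.5,2)  cross = 5.5·2 − 18.5·24.5 = -442.2500; (r_i+r_j)·cross = 24·-442.2500 = -10614.0000
edge 1: (18.5,2)→(19.5,29.5)  cross = 18.5·29.5 − 19.5·2 = 506.7500; (r_i+r_j)·cross = 38·506.7500 = 19256.5000
edge 2: (19.5,29.5)→(15,32.5)  cross = 19.5·32.5 − 15·29.5 = 191.2500; (r_i+r_j)·cross = 34.5·191.2500 = 6598.1250
edge 3: (15,32.5)→(5.5,24.5)  cross = 15·24.5 − 5.5·32.5 = 188.7500; (r_i+r_j)·cross = 20.5·188.7500 = 3869.3750
Σcross = 444.5000 → A = |Σcross|/2 = 222.2500 mm²
Σ(r_i+r_j)·cross = 19110.0000 → first moment M = |Σ|/6 = 3185.0000
R_c = M/A = 3185.0000/222.2500 = 14.3307 mm
θ = 358° = 6.248279 rad
V = θ·R_c·A = 6.248279·14.3307·222.2500 = 19900.768 mm³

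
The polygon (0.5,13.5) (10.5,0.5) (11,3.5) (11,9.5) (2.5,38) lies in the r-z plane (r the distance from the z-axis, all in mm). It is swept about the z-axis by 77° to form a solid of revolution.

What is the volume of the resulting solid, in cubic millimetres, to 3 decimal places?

Volume = 1329.121 mm³

Profile (r,z), 5 vertices: (0.5,13.5) (10.5,0.5) (11,3.5) (11,9.5) (2.5,38)
edge 0: (0.5,13.5)→(10.5,0.5)  cross = 0.5·0.5 − 10.5·13.5 = -141.5000; (r_i+r_j)·cross = 11·-141.5000 = -1556.5000
edge 1: (10.5,0.5)→(11,3.5)  cross = 10.5·3.5 − 11·0.5 = 31.2500; (r_i+r_j)·cross = 21.5·31.2500 = 671.8750
edge 2: (11,3.5)→(11,9.5)  cross = 11·9.5 − 11·3.5 = 66.0000; (r_i+r_j)·cross = 22·66.0000 = 1452.0000
edge 3: (11,9.5)→(2.5,38)  cross = 11·38 − 2.5·9.5 = 394.2500; (r_i+r_j)·cross = 13.5·394.2500 = 5322.3750
edge 4: (2.5,38)→(0.5,13.5)  cross = 2.5·13.5 − 0.5·38 = 14.7500; (r_i+r_j)·cross = 3·14.7500 = 44.2500
Σcross = 364.7500 → A = |Σcross|/2 = 182.3750 mm²
Σ(r_i+r_j)·cross = 5934.0000 → first moment M = |Σ|/6 = 989.0000
R_c = M/A = 989.0000/182.3750 = 5.4229 mm
θ = 77° = 1.343904 rad
V = θ·R_c·A = 1.343904·5.4229·182.3750 = 1329.121 mm³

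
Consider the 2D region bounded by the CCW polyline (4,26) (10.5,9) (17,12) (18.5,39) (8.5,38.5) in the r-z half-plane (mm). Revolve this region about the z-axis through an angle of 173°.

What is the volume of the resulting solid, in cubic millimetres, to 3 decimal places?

Profile (r,z), 5 vertices: (4,26) (10.5,9) (17,12) (18.5,39) (8.5,38.5)
edge 0: (4,26)→(10.5,9)  cross = 4·9 − 10.5·26 = -237.0000; (r_i+r_j)·cross = 14.5·-237.0000 = -3436.5000
edge 1: (10.5,9)→(17,12)  cross = 10.5·12 − 17·9 = -27.0000; (r_i+r_j)·cross = 27.5·-27.0000 = -742.5000
edge 2: (17,12)→(18.5,39)  cross = 17·39 − 18.5·12 = 441.0000; (r_i+r_j)·cross = 35.5·441.0000 = 15655.5000
edge 3: (18.5,39)→(8.5,38.5)  cross = 18.5·38.5 − 8.5·39 = 380.7500; (r_i+r_j)·cross = 27·380.7500 = 10280.2500
edge 4: (8.5,38.5)→(4,26)  cross = 8.5·26 − 4·38.5 = 67.0000; (r_i+r_j)·cross = 12.5·67.0000 = 837.5000
Σcross = 624.7500 → A = |Σcross|/2 = 312.3750 mm²
Σ(r_i+r_j)·cross = 22594.2500 → first moment M = |Σ|/6 = 3765.7083
R_c = M/A = 3765.7083/312.3750 = 12.0551 mm
θ = 173° = 3.019420 rad
V = θ·R_c·A = 3.019420·12.0551·312.3750 = 11370.254 mm³

Volume = 11370.254 mm³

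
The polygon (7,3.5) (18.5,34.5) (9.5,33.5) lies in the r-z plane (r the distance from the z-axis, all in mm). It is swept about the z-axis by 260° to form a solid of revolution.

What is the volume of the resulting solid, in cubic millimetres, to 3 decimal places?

Volume = 7080.946 mm³

Profile (r,z), 3 vertices: (7,3.5) (18.5,34.5) (9.5,33.5)
edge 0: (7,3.5)→(18.5,34.5)  cross = 7·34.5 − 18.5·3.5 = 176.7500; (r_i+r_j)·cross = 25.5·176.7500 = 4507.1250
edge 1: (18.5,34.5)→(9.5,33.5)  cross = 18.5·33.5 − 9.5·34.5 = 292.0000; (r_i+r_j)·cross = 28·292.0000 = 8176.0000
edge 2: (9.5,33.5)→(7,3.5)  cross = 9.5·3.5 − 7·33.5 = -201.2500; (r_i+r_j)·cross = 16.5·-201.2500 = -3320.6250
Σcross = 267.5000 → A = |Σcross|/2 = 133.7500 mm²
Σ(r_i+r_j)·cross = 9362.5000 → first moment M = |Σ|/6 = 1560.4167
R_c = M/A = 1560.4167/133.7500 = 11.6667 mm
θ = 260° = 4.537856 rad
V = θ·R_c·A = 4.537856·11.6667·133.7500 = 7080.946 mm³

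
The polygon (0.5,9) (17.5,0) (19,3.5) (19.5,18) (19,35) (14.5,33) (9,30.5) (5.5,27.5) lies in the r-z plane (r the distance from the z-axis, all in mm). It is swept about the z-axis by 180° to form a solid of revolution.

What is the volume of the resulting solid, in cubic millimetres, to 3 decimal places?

Profile (r,z), 8 vertices: (0.5,9) (17.5,0) (19,3.5) (19.5,18) (19,35) (14.5,33) (9,30.5) (5.5,27.5)
edge 0: (0.5,9)→(17.5,0)  cross = 0.5·0 − 17.5·9 = -157.5000; (r_i+r_j)·cross = 18·-157.5000 = -2835.0000
edge 1: (17.5,0)→(19,3.5)  cross = 17.5·3.5 − 19·0 = 61.2500; (r_i+r_j)·cross = 36.5·61.2500 = 2235.6250
edge 2: (19,3.5)→(19.5,18)  cross = 19·18 − 19.5·3.5 = 273.7500; (r_i+r_j)·cross = 38.5·273.7500 = 10539.3750
edge 3: (19.5,18)→(19,35)  cross = 19.5·35 − 19·18 = 340.5000; (r_i+r_j)·cross = 38.5·340.5000 = 13109.2500
edge 4: (19,35)→(14.5,33)  cross = 19·33 − 14.5·35 = 119.5000; (r_i+r_j)·cross = 33.5·119.5000 = 4003.2500
edge 5: (14.5,33)→(9,30.5)  cross = 14.5·30.5 − 9·33 = 145.2500; (r_i+r_j)·cross = 23.5·145.2500 = 3413.3750
edge 6: (9,30.5)→(5.5,27.5)  cross = 9·27.5 − 5.5·30.5 = 79.7500; (r_i+r_j)·cross = 14.5·79.7500 = 1156.3750
edge 7: (5.5,27.5)→(0.5,9)  cross = 5.5·9 − 0.5·27.5 = 35.7500; (r_i+r_j)·cross = 6·35.7500 = 214.5000
Σcross = 898.2500 → A = |Σcross|/2 = 449.1250 mm²
Σ(r_i+r_j)·cross = 31836.7500 → first moment M = |Σ|/6 = 5306.1250
R_c = M/A = 5306.1250/449.1250 = 11.8144 mm
θ = 180° = 3.141593 rad
V = θ·R_c·A = 3.141593·11.8144·449.1250 = 16669.683 mm³

Volume = 16669.683 mm³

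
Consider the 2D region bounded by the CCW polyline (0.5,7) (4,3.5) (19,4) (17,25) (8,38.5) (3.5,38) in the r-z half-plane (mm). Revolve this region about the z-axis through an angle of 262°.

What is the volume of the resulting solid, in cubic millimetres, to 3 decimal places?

Profile (r,z), 6 vertices: (0.5,7) (4,3.5) (19,4) (17,25) (8,38.5) (3.5,38)
edge 0: (0.5,7)→(4,3.5)  cross = 0.5·3.5 − 4·7 = -26.2500; (r_i+r_j)·cross = 4.5·-26.2500 = -118.1250
edge 1: (4,3.5)→(19,4)  cross = 4·4 − 19·3.5 = -50.5000; (r_i+r_j)·cross = 23·-50.5000 = -1161.5000
edge 2: (19,4)→(17,25)  cross = 19·25 − 17·4 = 407.0000; (r_i+r_j)·cross = 36·407.0000 = 14652.0000
edge 3: (17,25)→(8,38.5)  cross = 17·38.5 − 8·25 = 454.5000; (r_i+r_j)·cross = 25·454.5000 = 11362.5000
edge 4: (8,38.5)→(3.5,38)  cross = 8·38 − 3.5·38.5 = 169.2500; (r_i+r_j)·cross = 11.5·169.2500 = 1946.3750
edge 5: (3.5,38)→(0.5,7)  cross = 3.5·7 − 0.5·38 = 5.5000; (r_i+r_j)·cross = 4·5.5000 = 22.0000
Σcross = 959.5000 → A = |Σcross|/2 = 479.7500 mm²
Σ(r_i+r_j)·cross = 26703.2500 → first moment M = |Σ|/6 = 4450.5417
R_c = M/A = 4450.5417/479.7500 = 9.2768 mm
θ = 262° = 4.572763 rad
V = θ·R_c·A = 4.572763·9.2768·479.7500 = 20351.271 mm³

Volume = 20351.271 mm³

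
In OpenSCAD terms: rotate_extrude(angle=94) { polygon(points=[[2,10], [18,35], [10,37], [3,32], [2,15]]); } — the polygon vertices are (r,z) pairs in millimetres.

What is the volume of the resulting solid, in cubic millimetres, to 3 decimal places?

Volume = 2523.804 mm³

Profile (r,z), 5 vertices: (2,10) (18,35) (10,37) (3,32) (2,15)
edge 0: (2,10)→(18,35)  cross = 2·35 − 18·10 = -110.0000; (r_i+r_j)·cross = 20·-110.0000 = -2200.0000
edge 1: (18,35)→(10,37)  cross = 18·37 − 10·35 = 316.0000; (r_i+r_j)·cross = 28·316.0000 = 8848.0000
edge 2: (10,37)→(3,32)  cross = 10·32 − 3·37 = 209.0000; (r_i+r_j)·cross = 13·209.0000 = 2717.0000
edge 3: (3,32)→(2,15)  cross = 3·15 − 2·32 = -19.0000; (r_i+r_j)·cross = 5·-19.0000 = -95.0000
edge 4: (2,15)→(2,10)  cross = 2·10 − 2·15 = -10.0000; (r_i+r_j)·cross = 4·-10.0000 = -40.0000
Σcross = 386.0000 → A = |Σcross|/2 = 193.0000 mm²
Σ(r_i+r_j)·cross = 9230.0000 → first moment M = |Σ|/6 = 1538.3333
R_c = M/A = 1538.3333/193.0000 = 7.9706 mm
θ = 94° = 1.640609 rad
V = θ·R_c·A = 1.640609·7.9706·193.0000 = 2523.804 mm³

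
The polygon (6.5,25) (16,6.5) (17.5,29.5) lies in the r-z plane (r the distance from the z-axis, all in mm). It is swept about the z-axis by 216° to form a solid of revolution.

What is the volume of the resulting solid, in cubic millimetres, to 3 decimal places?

Volume = 6188.938 mm³

Profile (r,z), 3 vertices: (6.5,25) (16,6.5) (17.5,29.5)
edge 0: (6.5,25)→(16,6.5)  cross = 6.5·6.5 − 16·25 = -357.7500; (r_i+r_j)·cross = 22.5·-357.7500 = -8049.3750
edge 1: (16,6.5)→(17.5,29.5)  cross = 16·29.5 − 17.5·6.5 = 358.2500; (r_i+r_j)·cross = 33.5·358.2500 = 12001.3750
edge 2: (17.5,29.5)→(6.5,25)  cross = 17.5·25 − 6.5·29.5 = 245.7500; (r_i+r_j)·cross = 24·245.7500 = 5898.0000
Σcross = 246.2500 → A = |Σcross|/2 = 123.1250 mm²
Σ(r_i+r_j)·cross = 9850.0000 → first moment M = |Σ|/6 = 1641.6667
R_c = M/A = 1641.6667/123.1250 = 13.3333 mm
θ = 216° = 3.769911 rad
V = θ·R_c·A = 3.769911·13.3333·123.1250 = 6188.938 mm³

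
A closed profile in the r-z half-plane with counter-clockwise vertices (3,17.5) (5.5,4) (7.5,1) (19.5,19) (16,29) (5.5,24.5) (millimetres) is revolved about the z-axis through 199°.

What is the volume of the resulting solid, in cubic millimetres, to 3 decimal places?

Profile (r,z), 6 vertices: (3,17.5) (5.5,4) (7.5,1) (19.5,19) (16,29) (5.5,24.5)
edge 0: (3,17.5)→(5.5,4)  cross = 3·4 − 5.5·17.5 = -84.2500; (r_i+r_j)·cross = 8.5·-84.2500 = -716.1250
edge 1: (5.5,4)→(7.5,1)  cross = 5.5·1 − 7.5·4 = -24.5000; (r_i+r_j)·cross = 13·-24.5000 = -318.5000
edge 2: (7.5,1)→(19.5,19)  cross = 7.5·19 − 19.5·1 = 123.0000; (r_i+r_j)·cross = 27·123.0000 = 3321.0000
edge 3: (19.5,19)→(16,29)  cross = 19.5·29 − 16·19 = 261.5000; (r_i+r_j)·cross = 35.5·261.5000 = 9283.2500
edge 4: (16,29)→(5.5,24.5)  cross = 16·24.5 − 5.5·29 = 232.5000; (r_i+r_j)·cross = 21.5·232.5000 = 4998.7500
edge 5: (5.5,24.5)→(3,17.5)  cross = 5.5·17.5 − 3·24.5 = 22.7500; (r_i+r_j)·cross = 8.5·22.7500 = 193.3750
Σcross = 531.0000 → A = |Σcross|/2 = 265.5000 mm²
Σ(r_i+r_j)·cross = 16761.7500 → first moment M = |Σ|/6 = 2793.6250
R_c = M/A = 2793.6250/265.5000 = 10.5221 mm
θ = 199° = 3.473205 rad
V = θ·R_c·A = 3.473205·10.5221·265.5000 = 9702.833 mm³

Volume = 9702.833 mm³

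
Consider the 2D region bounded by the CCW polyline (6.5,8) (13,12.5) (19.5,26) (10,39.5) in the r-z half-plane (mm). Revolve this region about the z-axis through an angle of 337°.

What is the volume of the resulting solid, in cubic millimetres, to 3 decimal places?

Profile (r,z), 4 vertices: (6.5,8) (13,12.5) (19.5,26) (10,39.5)
edge 0: (6.5,8)→(13,12.5)  cross = 6.5·12.5 − 13·8 = -22.7500; (r_i+r_j)·cross = 19.5·-22.7500 = -443.6250
edge 1: (13,12.5)→(19.5,26)  cross = 13·26 − 19.5·12.5 = 94.2500; (r_i+r_j)·cross = 32.5·94.2500 = 3063.1250
edge 2: (19.5,26)→(10,39.5)  cross = 19.5·39.5 − 10·26 = 510.2500; (r_i+r_j)·cross = 29.5·510.2500 = 15052.3750
edge 3: (10,39.5)→(6.5,8)  cross = 10·8 − 6.5·39.5 = -176.7500; (r_i+r_j)·cross = 16.5·-176.7500 = -2916.3750
Σcross = 405.0000 → A = |Σcross|/2 = 202.5000 mm²
Σ(r_i+r_j)·cross = 14755.5000 → first moment M = |Σ|/6 = 2459.2500
R_c = M/A = 2459.2500/202.5000 = 12.1444 mm
θ = 337° = 5.881760 rad
V = θ·R_c·A = 5.881760·12.1444·202.5000 = 14464.717 mm³

Volume = 14464.717 mm³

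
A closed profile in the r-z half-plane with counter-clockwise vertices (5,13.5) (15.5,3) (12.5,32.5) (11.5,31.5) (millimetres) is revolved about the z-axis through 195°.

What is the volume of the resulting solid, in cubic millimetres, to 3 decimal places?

Profile (r,z), 4 vertices: (5,13.5) (15.5,3) (12.5,32.5) (11.5,31.5)
edge 0: (5,13.5)→(15.5,3)  cross = 5·3 − 15.5·13.5 = -194.2500; (r_i+r_j)·cross = 20.5·-194.2500 = -3982.1250
edge 1: (15.5,3)→(12.5,32.5)  cross = 15.5·32.5 − 12.5·3 = 466.2500; (r_i+r_j)·cross = 28·466.2500 = 13055.0000
edge 2: (12.5,32.5)→(11.5,31.5)  cross = 12.5·31.5 − 11.5·32.5 = 20.0000; (r_i+r_j)·cross = 24·20.0000 = 480.0000
edge 3: (11.5,31.5)→(5,13.5)  cross = 11.5·13.5 − 5·31.5 = -2.2500; (r_i+r_j)·cross = 16.5·-2.2500 = -37.1250
Σcross = 289.7500 → A = |Σcross|/2 = 144.8750 mm²
Σ(r_i+r_j)·cross = 9515.7500 → first moment M = |Σ|/6 = 1585.9583
R_c = M/A = 1585.9583/144.8750 = 10.9471 mm
θ = 195° = 3.403392 rad
V = θ·R_c·A = 3.403392·10.9471·144.8750 = 5397.638 mm³

Volume = 5397.638 mm³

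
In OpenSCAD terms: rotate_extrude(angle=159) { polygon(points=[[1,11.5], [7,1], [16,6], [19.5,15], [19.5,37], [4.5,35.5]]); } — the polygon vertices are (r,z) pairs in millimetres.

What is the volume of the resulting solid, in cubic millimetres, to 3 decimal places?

Volume = 15617.593 mm³

Profile (r,z), 6 vertices: (1,11.5) (7,1) (16,6) (19.5,15) (19.5,37) (4.5,35.5)
edge 0: (1,11.5)→(7,1)  cross = 1·1 − 7·11.5 = -79.5000; (r_i+r_j)·cross = 8·-79.5000 = -636.0000
edge 1: (7,1)→(16,6)  cross = 7·6 − 16·1 = 26.0000; (r_i+r_j)·cross = 23·26.0000 = 598.0000
edge 2: (16,6)→(19.5,15)  cross = 16·15 − 19.5·6 = 123.0000; (r_i+r_j)·cross = 35.5·123.0000 = 4366.5000
edge 3: (19.5,15)→(19.5,37)  cross = 19.5·37 − 19.5·15 = 429.0000; (r_i+r_j)·cross = 39·429.0000 = 16731.0000
edge 4: (19.5,37)→(4.5,35.5)  cross = 19.5·35.5 − 4.5·37 = 525.7500; (r_i+r_j)·cross = 24·525.7500 = 12618.0000
edge 5: (4.5,35.5)→(1,11.5)  cross = 4.5·11.5 − 1·35.5 = 16.2500; (r_i+r_j)·cross = 5.5·16.2500 = 89.3750
Σcross = 1040.5000 → A = |Σcross|/2 = 520.2500 mm²
Σ(r_i+r_j)·cross = 33766.8750 → first moment M = |Σ|/6 = 5627.8125
R_c = M/A = 5627.8125/520.2500 = 10.8175 mm
θ = 159° = 2.775074 rad
V = θ·R_c·A = 2.775074·10.8175·520.2500 = 15617.593 mm³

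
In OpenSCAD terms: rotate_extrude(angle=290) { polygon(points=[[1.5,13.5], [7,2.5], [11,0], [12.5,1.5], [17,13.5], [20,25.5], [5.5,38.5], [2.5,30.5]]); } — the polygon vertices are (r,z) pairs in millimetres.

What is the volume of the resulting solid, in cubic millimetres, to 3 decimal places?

Volume = 21915.572 mm³

Profile (r,z), 8 vertices: (1.5,13.5) (7,2.5) (11,0) (12.5,1.5) (17,13.5) (20,25.5) (5.5,38.5) (2.5,30.5)
edge 0: (1.5,13.5)→(7,2.5)  cross = 1.5·2.5 − 7·13.5 = -90.7500; (r_i+r_j)·cross = 8.5·-90.7500 = -771.3750
edge 1: (7,2.5)→(11,0)  cross = 7·0 − 11·2.5 = -27.5000; (r_i+r_j)·cross = 18·-27.5000 = -495.0000
edge 2: (11,0)→(12.5,1.5)  cross = 11·1.5 − 12.5·0 = 16.5000; (r_i+r_j)·cross = 23.5·16.5000 = 387.7500
edge 3: (12.5,1.5)→(17,13.5)  cross = 12.5·13.5 − 17·1.5 = 143.2500; (r_i+r_j)·cross = 29.5·143.2500 = 4225.8750
edge 4: (17,13.5)→(20,25.5)  cross = 17·25.5 − 20·13.5 = 163.5000; (r_i+r_j)·cross = 37·163.5000 = 6049.5000
edge 5: (20,25.5)→(5.5,38.5)  cross = 20·38.5 − 5.5·25.5 = 629.7500; (r_i+r_j)·cross = 25.5·629.7500 = 16058.6250
edge 6: (5.5,38.5)→(2.5,30.5)  cross = 5.5·30.5 − 2.5·38.5 = 71.5000; (r_i+r_j)·cross = 8·71.5000 = 572.0000
edge 7: (2.5,30.5)→(1.5,13.5)  cross = 2.5·13.5 − 1.5·30.5 = -12.0000; (r_i+r_j)·cross = 4·-12.0000 = -48.0000
Σcross = 894.2500 → A = |Σcross|/2 = 447.1250 mm²
Σ(r_i+r_j)·cross = 25979.3750 → first moment M = |Σ|/6 = 4329.8958
R_c = M/A = 4329.8958/447.1250 = 9.6839 mm
θ = 290° = 5.061455 rad
V = θ·R_c·A = 5.061455·9.6839·447.1250 = 21915.572 mm³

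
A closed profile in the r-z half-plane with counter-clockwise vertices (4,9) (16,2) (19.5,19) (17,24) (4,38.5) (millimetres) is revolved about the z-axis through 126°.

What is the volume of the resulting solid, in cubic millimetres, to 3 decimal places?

Volume = 8343.625 mm³

Profile (r,z), 5 vertices: (4,9) (16,2) (19.5,19) (17,24) (4,38.5)
edge 0: (4,9)→(16,2)  cross = 4·2 − 16·9 = -136.0000; (r_i+r_j)·cross = 20·-136.0000 = -2720.0000
edge 1: (16,2)→(19.5,19)  cross = 16·19 − 19.5·2 = 265.0000; (r_i+r_j)·cross = 35.5·265.0000 = 9407.5000
edge 2: (19.5,19)→(17,24)  cross = 19.5·24 − 17·19 = 145.0000; (r_i+r_j)·cross = 36.5·145.0000 = 5292.5000
edge 3: (17,24)→(4,38.5)  cross = 17·38.5 − 4·24 = 558.5000; (r_i+r_j)·cross = 21·558.5000 = 11728.5000
edge 4: (4,38.5)→(4,9)  cross = 4·9 − 4·38.5 = -118.0000; (r_i+r_j)·cross = 8·-118.0000 = -944.0000
Σcross = 714.5000 → A = |Σcross|/2 = 357.2500 mm²
Σ(r_i+r_j)·cross = 22764.5000 → first moment M = |Σ|/6 = 3794.0833
R_c = M/A = 3794.0833/357.2500 = 10.6202 mm
θ = 126° = 2.199115 rad
V = θ·R_c·A = 2.199115·10.6202·357.2500 = 8343.625 mm³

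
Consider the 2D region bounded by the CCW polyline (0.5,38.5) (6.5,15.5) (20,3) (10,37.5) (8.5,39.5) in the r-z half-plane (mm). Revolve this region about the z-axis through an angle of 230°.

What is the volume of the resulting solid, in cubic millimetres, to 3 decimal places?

Profile (r,z), 5 vertices: (0.5,38.5) (6.5,15.5) (20,3) (10,37.5) (8.5,39.5)
edge 0: (0.5,38.5)→(6.5,15.5)  cross = 0.5·15.5 − 6.5·38.5 = -242.5000; (r_i+r_j)·cross = 7·-242.5000 = -1697.5000
edge 1: (6.5,15.5)→(20,3)  cross = 6.5·3 − 20·15.5 = -290.5000; (r_i+r_j)·cross = 26.5·-290.5000 = -7698.2500
edge 2: (20,3)→(10,37.5)  cross = 20·37.5 − 10·3 = 720.0000; (r_i+r_j)·cross = 30·720.0000 = 21600.0000
edge 3: (10,37.5)→(8.5,39.5)  cross = 10·39.5 − 8.5·37.5 = 76.2500; (r_i+r_j)·cross = 18.5·76.2500 = 1410.6250
edge 4: (8.5,39.5)→(0.5,38.5)  cross = 8.5·38.5 − 0.5·39.5 = 307.5000; (r_i+r_j)·cross = 9·307.5000 = 2767.5000
Σcross = 570.7500 → A = |Σcross|/2 = 285.3750 mm²
Σ(r_i+r_j)·cross = 16382.3750 → first moment M = |Σ|/6 = 2730.3958
R_c = M/A = 2730.3958/285.3750 = 9.5677 mm
θ = 230° = 4.014257 rad
V = θ·R_c·A = 4.014257·9.5677·285.3750 = 10960.511 mm³

Volume = 10960.511 mm³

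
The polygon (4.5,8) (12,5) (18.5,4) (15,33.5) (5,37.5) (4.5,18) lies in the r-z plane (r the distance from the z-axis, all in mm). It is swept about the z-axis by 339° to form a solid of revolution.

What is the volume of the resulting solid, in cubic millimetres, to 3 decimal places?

Profile (r,z), 6 vertices: (4.5,8) (12,5) (18.5,4) (15,33.5) (5,37.5) (4.5,18)
edge 0: (4.5,8)→(12,5)  cross = 4.5·5 − 12·8 = -73.5000; (r_i+r_j)·cross = 16.5·-73.5000 = -1212.7500
edge 1: (12,5)→(18.5,4)  cross = 12·4 − 18.5·5 = -44.5000; (r_i+r_j)·cross = 30.5·-44.5000 = -1357.2500
edge 2: (18.5,4)→(15,33.5)  cross = 18.5·33.5 − 15·4 = 559.7500; (r_i+r_j)·cross = 33.5·559.7500 = 18751.6250
edge 3: (15,33.5)→(5,37.5)  cross = 15·37.5 − 5·33.5 = 395.0000; (r_i+r_j)·cross = 20·395.0000 = 7900.0000
edge 4: (5,37.5)→(4.5,18)  cross = 5·18 − 4.5·37.5 = -78.7500; (r_i+r_j)·cross = 9.5·-78.7500 = -748.1250
edge 5: (4.5,18)→(4.5,8)  cross = 4.5·8 − 4.5·18 = -45.0000; (r_i+r_j)·cross = 9·-45.0000 = -405.0000
Σcross = 713.0000 → A = |Σcross|/2 = 356.5000 mm²
Σ(r_i+r_j)·cross = 22928.5000 → first moment M = |Σ|/6 = 3821.4167
R_c = M/A = 3821.4167/356.5000 = 10.7193 mm
θ = 339° = 5.916666 rad
V = θ·R_c·A = 5.916666·10.7193·356.5000 = 22610.047 mm³

Volume = 22610.047 mm³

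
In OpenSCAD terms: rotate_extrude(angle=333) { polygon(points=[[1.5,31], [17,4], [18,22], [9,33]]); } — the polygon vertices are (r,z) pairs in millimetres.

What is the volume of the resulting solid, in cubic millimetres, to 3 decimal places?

Profile (r,z), 4 vertices: (1.5,31) (17,4) (18,22) (9,33)
edge 0: (1.5,31)→(17,4)  cross = 1.5·4 − 17·31 = -521.0000; (r_i+r_j)·cross = 18.5·-521.0000 = -9638.5000
edge 1: (17,4)→(18,22)  cross = 17·22 − 18·4 = 302.0000; (r_i+r_j)·cross = 35·302.0000 = 10570.0000
edge 2: (18,22)→(9,33)  cross = 18·33 − 9·22 = 396.0000; (r_i+r_j)·cross = 27·396.0000 = 10692.0000
edge 3: (9,33)→(1.5,31)  cross = 9·31 − 1.5·33 = 229.5000; (r_i+r_j)·cross = 10.5·229.5000 = 2409.7500
Σcross = 406.5000 → A = |Σcross|/2 = 203.2500 mm²
Σ(r_i+r_j)·cross = 14033.2500 → first moment M = |Σ|/6 = 2338.8750
R_c = M/A = 2338.8750/203.2500 = 11.5074 mm
θ = 333° = 5.811946 rad
V = θ·R_c·A = 5.811946·11.5074·203.2500 = 13593.416 mm³

Volume = 13593.416 mm³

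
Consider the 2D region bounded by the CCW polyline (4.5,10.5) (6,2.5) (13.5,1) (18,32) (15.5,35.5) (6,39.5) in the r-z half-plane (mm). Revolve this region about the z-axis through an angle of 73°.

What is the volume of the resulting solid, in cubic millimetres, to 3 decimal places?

Profile (r,z), 6 vertices: (4.5,10.5) (6,2.5) (13.5,1) (18,32) (15.5,35.5) (6,39.5)
edge 0: (4.5,10.5)→(6,2.5)  cross = 4.5·2.5 − 6·10.5 = -51.7500; (r_i+r_j)·cross = 10.5·-51.7500 = -543.3750
edge 1: (6,2.5)→(13.5,1)  cross = 6·1 − 13.5·2.5 = -27.7500; (r_i+r_j)·cross = 19.5·-27.7500 = -541.1250
edge 2: (13.5,1)→(18,32)  cross = 13.5·32 − 18·1 = 414.0000; (r_i+r_j)·cross = 31.5·414.0000 = 13041.0000
edge 3: (18,32)→(15.5,35.5)  cross = 18·35.5 − 15.5·32 = 143.0000; (r_i+r_j)·cross = 33.5·143.0000 = 4790.5000
edge 4: (15.5,35.5)→(6,39.5)  cross = 15.5·39.5 − 6·35.5 = 399.2500; (r_i+r_j)·cross = 21.5·399.2500 = 8583.8750
edge 5: (6,39.5)→(4.5,10.5)  cross = 6·10.5 − 4.5·39.5 = -114.7500; (r_i+r_j)·cross = 10.5·-114.7500 = -1204.8750
Σcross = 762.0000 → A = |Σcross|/2 = 381.0000 mm²
Σ(r_i+r_j)·cross = 24126.0000 → first moment M = |Σ|/6 = 4021.0000
R_c = M/A = 4021.0000/381.0000 = 10.5538 mm
θ = 73° = 1.274090 rad
V = θ·R_c·A = 1.274090·10.5538·381.0000 = 5123.117 mm³

Volume = 5123.117 mm³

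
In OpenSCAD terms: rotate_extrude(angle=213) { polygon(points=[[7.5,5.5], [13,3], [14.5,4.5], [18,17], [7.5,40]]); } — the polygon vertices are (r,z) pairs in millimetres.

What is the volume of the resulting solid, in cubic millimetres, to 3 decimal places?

Volume = 9922.299 mm³

Profile (r,z), 5 vertices: (7.5,5.5) (13,3) (14.5,4.5) (18,17) (7.5,40)
edge 0: (7.5,5.5)→(13,3)  cross = 7.5·3 − 13·5.5 = -49.0000; (r_i+r_j)·cross = 20.5·-49.0000 = -1004.5000
edge 1: (13,3)→(14.5,4.5)  cross = 13·4.5 − 14.5·3 = 15.0000; (r_i+r_j)·cross = 27.5·15.0000 = 412.5000
edge 2: (14.5,4.5)→(18,17)  cross = 14.5·17 − 18·4.5 = 165.5000; (r_i+r_j)·cross = 32.5·165.5000 = 5378.7500
edge 3: (18,17)→(7.5,40)  cross = 18·40 − 7.5·17 = 592.5000; (r_i+r_j)·cross = 25.5·592.5000 = 15108.7500
edge 4: (7.5,40)→(7.5,5.5)  cross = 7.5·5.5 − 7.5·40 = -258.7500; (r_i+r_j)·cross = 15·-258.7500 = -3881.2500
Σcross = 465.2500 → A = |Σcross|/2 = 232.6250 mm²
Σ(r_i+r_j)·cross = 16014.2500 → first moment M = |Σ|/6 = 2669.0417
R_c = M/A = 2669.0417/232.6250 = 11.4736 mm
θ = 213° = 3.717551 rad
V = θ·R_c·A = 3.717551·11.4736·232.6250 = 9922.299 mm³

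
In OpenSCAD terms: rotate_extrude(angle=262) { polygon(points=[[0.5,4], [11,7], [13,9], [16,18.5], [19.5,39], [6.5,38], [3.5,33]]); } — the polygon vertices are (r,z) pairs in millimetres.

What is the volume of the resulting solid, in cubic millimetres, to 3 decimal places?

Volume = 19320.017 mm³

Profile (r,z), 7 vertices: (0.5,4) (11,7) (13,9) (16,18.5) (19.5,39) (6.5,38) (3.5,33)
edge 0: (0.5,4)→(11,7)  cross = 0.5·7 − 11·4 = -40.5000; (r_i+r_j)·cross = 11.5·-40.5000 = -465.7500
edge 1: (11,7)→(13,9)  cross = 11·9 − 13·7 = 8.0000; (r_i+r_j)·cross = 24·8.0000 = 192.0000
edge 2: (13,9)→(16,18.5)  cross = 13·18.5 − 16·9 = 96.5000; (r_i+r_j)·cross = 29·96.5000 = 2798.5000
edge 3: (16,18.5)→(19.5,39)  cross = 16·39 − 19.5·18.5 = 263.2500; (r_i+r_j)·cross = 35.5·263.2500 = 9345.3750
edge 4: (19.5,39)→(6.5,38)  cross = 19.5·38 − 6.5·39 = 487.5000; (r_i+r_j)·cross = 26·487.5000 = 12675.0000
edge 5: (6.5,38)→(3.5,33)  cross = 6.5·33 − 3.5·38 = 81.5000; (r_i+r_j)·cross = 10·81.5000 = 815.0000
edge 6: (3.5,33)→(0.5,4)  cross = 3.5·4 − 0.5·33 = -2.5000; (r_i+r_j)·cross = 4·-2.5000 = -10.0000
Σcross = 893.7500 → A = |Σcross|/2 = 446.8750 mm²
Σ(r_i+r_j)·cross = 25350.1250 → first moment M = |Σ|/6 = 4225.0208
R_c = M/A = 4225.0208/446.8750 = 9.4546 mm
θ = 262° = 4.572763 rad
V = θ·R_c·A = 4.572763·9.4546·446.8750 = 19320.017 mm³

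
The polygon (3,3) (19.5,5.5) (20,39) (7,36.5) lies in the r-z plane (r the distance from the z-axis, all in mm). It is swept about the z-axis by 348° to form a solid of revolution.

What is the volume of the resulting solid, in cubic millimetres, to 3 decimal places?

Volume = 36648.729 mm³

Profile (r,z), 4 vertices: (3,3) (19.5,5.5) (20,39) (7,36.5)
edge 0: (3,3)→(19.5,5.5)  cross = 3·5.5 − 19.5·3 = -42.0000; (r_i+r_j)·cross = 22.5·-42.0000 = -945.0000
edge 1: (19.5,5.5)→(20,39)  cross = 19.5·39 − 20·5.5 = 650.5000; (r_i+r_j)·cross = 39.5·650.5000 = 25694.7500
edge 2: (20,39)→(7,36.5)  cross = 20·36.5 − 7·39 = 457.0000; (r_i+r_j)·cross = 27·457.0000 = 12339.0000
edge 3: (7,36.5)→(3,3)  cross = 7·3 − 3·36.5 = -88.5000; (r_i+r_j)·cross = 10·-88.5000 = -885.0000
Σcross = 977.0000 → A = |Σcross|/2 = 488.5000 mm²
Σ(r_i+r_j)·cross = 36203.7500 → first moment M = |Σ|/6 = 6033.9583
R_c = M/A = 6033.9583/488.5000 = 12.3520 mm
θ = 348° = 6.073746 rad
V = θ·R_c·A = 6.073746·12.3520·488.5000 = 36648.729 mm³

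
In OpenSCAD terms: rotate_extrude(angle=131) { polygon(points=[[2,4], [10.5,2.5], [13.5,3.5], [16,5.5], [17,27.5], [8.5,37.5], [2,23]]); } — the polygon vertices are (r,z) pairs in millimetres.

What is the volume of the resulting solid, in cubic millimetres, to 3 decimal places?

Profile (r,z), 7 vertices: (2,4) (10.5,2.5) (13.5,3.5) (16,5.5) (17,27.5) (8.5,37.5) (2,23)
edge 0: (2,4)→(10.5,2.5)  cross = 2·2.5 − 10.5·4 = -37.0000; (r_i+r_j)·cross = 12.5·-37.0000 = -462.5000
edge 1: (10.5,2.5)→(13.5,3.5)  cross = 10.5·3.5 − 13.5·2.5 = 3.0000; (r_i+r_j)·cross = 24·3.0000 = 72.0000
edge 2: (13.5,3.5)→(16,5.5)  cross = 13.5·5.5 − 16·3.5 = 18.2500; (r_i+r_j)·cross = 29.5·18.2500 = 538.3750
edge 3: (16,5.5)→(17,27.5)  cross = 16·27.5 − 17·5.5 = 346.5000; (r_i+r_j)·cross = 33·346.5000 = 11434.5000
edge 4: (17,27.5)→(8.5,37.5)  cross = 17·37.5 − 8.5·27.5 = 403.7500; (r_i+r_j)·cross = 25.5·403.7500 = 10295.6250
edge 5: (8.5,37.5)→(2,23)  cross = 8.5·23 − 2·37.5 = 120.5000; (r_i+r_j)·cross = 10.5·120.5000 = 1265.2500
edge 6: (2,23)→(2,4)  cross = 2·4 − 2·23 = -38.0000; (r_i+r_j)·cross = 4·-38.0000 = -152.0000
Σcross = 817.0000 → A = |Σcross|/2 = 408.5000 mm²
Σ(r_i+r_j)·cross = 22991.2500 → first moment M = |Σ|/6 = 3831.8750
R_c = M/A = 3831.8750/408.5000 = 9.3804 mm
θ = 131° = 2.286381 rad
V = θ·R_c·A = 2.286381·9.3804·408.5000 = 8761.127 mm³

Volume = 8761.127 mm³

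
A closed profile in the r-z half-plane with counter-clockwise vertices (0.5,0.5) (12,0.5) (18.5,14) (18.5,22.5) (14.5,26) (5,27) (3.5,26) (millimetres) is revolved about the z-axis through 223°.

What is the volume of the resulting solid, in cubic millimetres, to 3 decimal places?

Profile (r,z), 7 vertices: (0.5,0.5) (12,0.5) (18.5,14) (18.5,22.5) (14.5,26) (5,27) (3.5,26)
edge 0: (0.5,0.5)→(12,0.5)  cross = 0.5·0.5 − 12·0.5 = -5.7500; (r_i+r_j)·cross = 12.5·-5.7500 = -71.8750
edge 1: (12,0.5)→(18.5,14)  cross = 12·14 − 18.5·0.5 = 158.7500; (r_i+r_j)·cross = 30.5·158.7500 = 4841.8750
edge 2: (18.5,14)→(18.5,22.5)  cross = 18.5·22.5 − 18.5·14 = 157.2500; (r_i+r_j)·cross = 37·157.2500 = 5818.2500
edge 3: (18.5,22.5)→(14.5,26)  cross = 18.5·26 − 14.5·22.5 = 154.7500; (r_i+r_j)·cross = 33·154.7500 = 5106.7500
edge 4: (14.5,26)→(5,27)  cross = 14.5·27 − 5·26 = 261.5000; (r_i+r_j)·cross = 19.5·261.5000 = 5099.2500
edge 5: (5,27)→(3.5,26)  cross = 5·26 − 3.5·27 = 35.5000; (r_i+r_j)·cross = 8.5·35.5000 = 301.7500
edge 6: (3.5,26)→(0.5,0.5)  cross = 3.5·0.5 − 0.5·26 = -11.2500; (r_i+r_j)·cross = 4·-11.2500 = -45.0000
Σcross = 750.7500 → A = |Σcross|/2 = 375.3750 mm²
Σ(r_i+r_j)·cross = 21051.0000 → first moment M = |Σ|/6 = 3508.5000
R_c = M/A = 3508.5000/375.3750 = 9.3467 mm
θ = 223° = 3.892084 rad
V = θ·R_c·A = 3.892084·9.3467·375.3750 = 13655.378 mm³

Volume = 13655.378 mm³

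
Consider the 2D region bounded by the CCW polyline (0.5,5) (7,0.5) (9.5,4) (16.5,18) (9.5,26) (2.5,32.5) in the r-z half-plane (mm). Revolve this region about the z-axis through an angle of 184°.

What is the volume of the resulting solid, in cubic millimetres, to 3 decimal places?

Profile (r,z), 6 vertices: (0.5,5) (7,0.5) (9.5,4) (16.5,18) (9.5,26) (2.5,32.5)
edge 0: (0.5,5)→(7,0.5)  cross = 0.5·0.5 − 7·5 = -34.7500; (r_i+r_j)·cross = 7.5·-34.7500 = -260.6250
edge 1: (7,0.5)→(9.5,4)  cross = 7·4 − 9.5·0.5 = 23.2500; (r_i+r_j)·cross = 16.5·23.2500 = 383.6250
edge 2: (9.5,4)→(16.5,18)  cross = 9.5·18 − 16.5·4 = 105.0000; (r_i+r_j)·cross = 26·105.0000 = 2730.0000
edge 3: (16.5,18)→(9.5,26)  cross = 16.5·26 − 9.5·18 = 258.0000; (r_i+r_j)·cross = 26·258.0000 = 6708.0000
edge 4: (9.5,26)→(2.5,32.5)  cross = 9.5·32.5 − 2.5·26 = 243.7500; (r_i+r_j)·cross = 12·243.7500 = 2925.0000
edge 5: (2.5,32.5)→(0.5,5)  cross = 2.5·5 − 0.5·32.5 = -3.7500; (r_i+r_j)·cross = 3·-3.7500 = -11.2500
Σcross = 591.5000 → A = |Σcross|/2 = 295.7500 mm²
Σ(r_i+r_j)·cross = 12474.7500 → first moment M = |Σ|/6 = 2079.1250
R_c = M/A = 2079.1250/295.7500 = 7.0300 mm
θ = 184° = 3.211406 rad
V = θ·R_c·A = 3.211406·7.0300·295.7500 = 6676.914 mm³

Volume = 6676.914 mm³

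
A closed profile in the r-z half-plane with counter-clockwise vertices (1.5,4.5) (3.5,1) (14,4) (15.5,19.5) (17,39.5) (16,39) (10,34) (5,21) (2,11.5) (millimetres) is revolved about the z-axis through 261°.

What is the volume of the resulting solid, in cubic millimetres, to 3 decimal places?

Profile (r,z), 9 vertices: (1.5,4.5) (3.5,1) (14,4) (15.5,19.5) (17,39.5) (16,39) (10,34) (5,21) (2,11.5)
edge 0: (1.5,4.5)→(3.5,1)  cross = 1.5·1 − 3.5·4.5 = -14.2500; (r_i+r_j)·cross = 5·-14.2500 = -71.2500
edge 1: (3.5,1)→(14,4)  cross = 3.5·4 − 14·1 = 0.0000; (r_i+r_j)·cross = 17.5·0.0000 = 0.0000
edge 2: (14,4)→(15.5,19.5)  cross = 14·19.5 − 15.5·4 = 211.0000; (r_i+r_j)·cross = 29.5·211.0000 = 6224.5000
edge 3: (15.5,19.5)→(17,39.5)  cross = 15.5·39.5 − 17·19.5 = 280.7500; (r_i+r_j)·cross = 32.5·280.7500 = 9124.3750
edge 4: (17,39.5)→(16,39)  cross = 17·39 − 16·39.5 = 31.0000; (r_i+r_j)·cross = 33·31.0000 = 1023.0000
edge 5: (16,39)→(10,34)  cross = 16·34 − 10·39 = 154.0000; (r_i+r_j)·cross = 26·154.0000 = 4004.0000
edge 6: (10,34)→(5,21)  cross = 10·21 − 5·34 = 40.0000; (r_i+r_j)·cross = 15·40.0000 = 600.0000
edge 7: (5,21)→(2,11.5)  cross = 5·11.5 − 2·21 = 15.5000; (r_i+r_j)·cross = 7·15.5000 = 108.5000
edge 8: (2,11.5)→(1.5,4.5)  cross = 2·4.5 − 1.5·11.5 = -8.2500; (r_i+r_j)·cross = 3.5·-8.2500 = -28.8750
Σcross = 709.7500 → A = |Σcross|/2 = 354.8750 mm²
Σ(r_i+r_j)·cross = 20984.2500 → first moment M = |Σ|/6 = 3497.3750
R_c = M/A = 3497.3750/354.8750 = 9.8552 mm
θ = 261° = 4.555309 rad
V = θ·R_c·A = 4.555309·9.8552·354.8750 = 15931.625 mm³

Volume = 15931.625 mm³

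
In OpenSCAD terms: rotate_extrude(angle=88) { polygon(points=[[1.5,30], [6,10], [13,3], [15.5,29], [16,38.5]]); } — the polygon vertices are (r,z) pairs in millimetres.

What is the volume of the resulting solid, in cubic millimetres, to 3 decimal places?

Volume = 4511.612 mm³

Profile (r,z), 5 vertices: (1.5,30) (6,10) (13,3) (15.5,29) (16,38.5)
edge 0: (1.5,30)→(6,10)  cross = 1.5·10 − 6·30 = -165.0000; (r_i+r_j)·cross = 7.5·-165.0000 = -1237.5000
edge 1: (6,10)→(13,3)  cross = 6·3 − 13·10 = -112.0000; (r_i+r_j)·cross = 19·-112.0000 = -2128.0000
edge 2: (13,3)→(15.5,29)  cross = 13·29 − 15.5·3 = 330.5000; (r_i+r_j)·cross = 28.5·330.5000 = 9419.2500
edge 3: (15.5,29)→(16,38.5)  cross = 15.5·38.5 − 16·29 = 132.7500; (r_i+r_j)·cross = 31.5·132.7500 = 4181.6250
edge 4: (16,38.5)→(1.5,30)  cross = 16·30 − 1.5·38.5 = 422.2500; (r_i+r_j)·cross = 17.5·422.2500 = 7389.3750
Σcross = 608.5000 → A = |Σcross|/2 = 304.2500 mm²
Σ(r_i+r_j)·cross = 17624.7500 → first moment M = |Σ|/6 = 2937.4583
R_c = M/A = 2937.4583/304.2500 = 9.6548 mm
θ = 88° = 1.535890 rad
V = θ·R_c·A = 1.535890·9.6548·304.2500 = 4511.612 mm³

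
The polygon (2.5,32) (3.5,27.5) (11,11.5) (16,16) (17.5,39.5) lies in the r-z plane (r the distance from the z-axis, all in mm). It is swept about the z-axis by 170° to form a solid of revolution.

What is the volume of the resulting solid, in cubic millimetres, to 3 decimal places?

Profile (r,z), 5 vertices: (2.5,32) (3.5,27.5) (11,11.5) (16,16) (17.5,39.5)
edge 0: (2.5,32)→(3.5,27.5)  cross = 2.5·27.5 − 3.5·32 = -43.2500; (r_i+r_j)·cross = 6·-43.2500 = -259.5000
edge 1: (3.5,27.5)→(11,11.5)  cross = 3.5·11.5 − 11·27.5 = -262.2500; (r_i+r_j)·cross = 14.5·-262.2500 = -3802.6250
edge 2: (11,11.5)→(16,16)  cross = 11·16 − 16·11.5 = -8.0000; (r_i+r_j)·cross = 27·-8.0000 = -216.0000
edge 3: (16,16)→(17.5,39.5)  cross = 16·39.5 − 17.5·16 = 352.0000; (r_i+r_j)·cross = 33.5·352.0000 = 11792.0000
edge 4: (17.5,39.5)→(2.5,32)  cross = 17.5·32 − 2.5·39.5 = 461.2500; (r_i+r_j)·cross = 20·461.2500 = 9225.0000
Σcross = 499.7500 → A = |Σcross|/2 = 249.8750 mm²
Σ(r_i+r_j)·cross = 16738.8750 → first moment M = |Σ|/6 = 2789.8125
R_c = M/A = 2789.8125/249.8750 = 11.1648 mm
θ = 170° = 2.967060 rad
V = θ·R_c·A = 2.967060·11.1648·249.8750 = 8277.540 mm³

Volume = 8277.540 mm³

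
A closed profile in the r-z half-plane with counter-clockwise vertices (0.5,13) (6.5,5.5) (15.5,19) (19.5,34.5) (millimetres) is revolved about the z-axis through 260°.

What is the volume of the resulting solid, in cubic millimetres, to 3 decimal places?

Volume = 8125.031 mm³

Profile (r,z), 4 vertices: (0.5,13) (6.5,5.5) (15.5,19) (19.5,34.5)
edge 0: (0.5,13)→(6.5,5.5)  cross = 0.5·5.5 − 6.5·13 = -81.7500; (r_i+r_j)·cross = 7·-81.7500 = -572.2500
edge 1: (6.5,5.5)→(15.5,19)  cross = 6.5·19 − 15.5·5.5 = 38.2500; (r_i+r_j)·cross = 22·38.2500 = 841.5000
edge 2: (15.5,19)→(19.5,34.5)  cross = 15.5·34.5 − 19.5·19 = 164.2500; (r_i+r_j)·cross = 35·164.2500 = 5748.7500
edge 3: (19.5,34.5)→(0.5,13)  cross = 19.5·13 − 0.5·34.5 = 236.2500; (r_i+r_j)·cross = 20·236.2500 = 4725.0000
Σcross = 357.0000 → A = |Σcross|/2 = 178.5000 mm²
Σ(r_i+r_j)·cross = 10743.0000 → first moment M = |Σ|/6 = 1790.5000
R_c = M/A = 1790.5000/178.5000 = 10.0308 mm
θ = 260° = 4.537856 rad
V = θ·R_c·A = 4.537856·10.0308·178.5000 = 8125.031 mm³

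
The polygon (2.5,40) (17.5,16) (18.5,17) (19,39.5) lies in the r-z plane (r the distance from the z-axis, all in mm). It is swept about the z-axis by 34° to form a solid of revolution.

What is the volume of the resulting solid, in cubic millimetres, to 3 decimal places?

Volume = 1618.185 mm³

Profile (r,z), 4 vertices: (2.5,40) (17.5,16) (18.5,17) (19,39.5)
edge 0: (2.5,40)→(17.5,16)  cross = 2.5·16 − 17.5·40 = -660.0000; (r_i+r_j)·cross = 20·-660.0000 = -13200.0000
edge 1: (17.5,16)→(18.5,17)  cross = 17.5·17 − 18.5·16 = 1.5000; (r_i+r_j)·cross = 36·1.5000 = 54.0000
edge 2: (18.5,17)→(19,39.5)  cross = 18.5·39.5 − 19·17 = 407.7500; (r_i+r_j)·cross = 37.5·407.7500 = 15290.6250
edge 3: (19,39.5)→(2.5,40)  cross = 19·40 − 2.5·39.5 = 661.2500; (r_i+r_j)·cross = 21.5·661.2500 = 14216.8750
Σcross = 410.5000 → A = |Σcross|/2 = 205.2500 mm²
Σ(r_i+r_j)·cross = 16361.5000 → first moment M = |Σ|/6 = 2726.9167
R_c = M/A = 2726.9167/205.2500 = 13.2858 mm
θ = 34° = 0.593412 rad
V = θ·R_c·A = 0.593412·13.2858·205.2500 = 1618.185 mm³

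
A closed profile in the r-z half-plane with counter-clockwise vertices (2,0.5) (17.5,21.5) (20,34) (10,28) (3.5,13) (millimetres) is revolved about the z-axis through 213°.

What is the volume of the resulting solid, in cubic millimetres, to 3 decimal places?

Profile (r,z), 5 vertices: (2,0.5) (17.5,21.5) (20,34) (10,28) (3.5,13)
edge 0: (2,0.5)→(17.5,21.5)  cross = 2·21.5 − 17.5·0.5 = 34.2500; (r_i+r_j)·cross = 19.5·34.2500 = 667.8750
edge 1: (17.5,21.5)→(20,34)  cross = 17.5·34 − 20·21.5 = 165.0000; (r_i+r_j)·cross = 37.5·165.0000 = 6187.5000
edge 2: (20,34)→(10,28)  cross = 20·28 − 10·34 = 220.0000; (r_i+r_j)·cross = 30·220.0000 = 6600.0000
edge 3: (10,28)→(3.5,13)  cross = 10·13 − 3.5·28 = 32.0000; (r_i+r_j)·cross = 13.5·32.0000 = 432.0000
edge 4: (3.5,13)→(2,0.5)  cross = 3.5·0.5 − 2·13 = -24.2500; (r_i+r_j)·cross = 5.5·-24.2500 = -133.3750
Σcross = 427.0000 → A = |Σcross|/2 = 213.5000 mm²
Σ(r_i+r_j)·cross = 13754.0000 → first moment M = |Σ|/6 = 2292.3333
R_c = M/A = 2292.3333/213.5000 = 10.7369 mm
θ = 213° = 3.717551 rad
V = θ·R_c·A = 3.717551·10.7369·213.5000 = 8521.867 mm³

Volume = 8521.867 mm³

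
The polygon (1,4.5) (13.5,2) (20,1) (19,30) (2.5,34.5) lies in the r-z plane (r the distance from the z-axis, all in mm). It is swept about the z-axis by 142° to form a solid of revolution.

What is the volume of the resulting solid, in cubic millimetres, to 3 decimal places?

Profile (r,z), 5 vertices: (1,4.5) (13.5,2) (20,1) (19,30) (2.5,34.5)
edge 0: (1,4.5)→(13.5,2)  cross = 1·2 − 13.5·4.5 = -58.7500; (r_i+r_j)·cross = 14.5·-58.7500 = -851.8750
edge 1: (13.5,2)→(20,1)  cross = 13.5·1 − 20·2 = -26.5000; (r_i+r_j)·cross = 33.5·-26.5000 = -887.7500
edge 2: (20,1)→(19,30)  cross = 20·30 − 19·1 = 581.0000; (r_i+r_j)·cross = 39·581.0000 = 22659.0000
edge 3: (19,30)→(2.5,34.5)  cross = 19·34.5 − 2.5·30 = 580.5000; (r_i+r_j)·cross = 21.5·580.5000 = 12480.7500
edge 4: (2.5,34.5)→(1,4.5)  cross = 2.5·4.5 − 1·34.5 = -23.2500; (r_i+r_j)·cross = 3.5·-23.2500 = -81.3750
Σcross = 1053.0000 → A = |Σcross|/2 = 526.5000 mm²
Σ(r_i+r_j)·cross = 33318.7500 → first moment M = |Σ|/6 = 5553.1250
R_c = M/A = 5553.1250/526.5000 = 10.5472 mm
θ = 142° = 2.478368 rad
V = θ·R_c·A = 2.478368·10.5472·526.5000 = 13762.685 mm³

Volume = 13762.685 mm³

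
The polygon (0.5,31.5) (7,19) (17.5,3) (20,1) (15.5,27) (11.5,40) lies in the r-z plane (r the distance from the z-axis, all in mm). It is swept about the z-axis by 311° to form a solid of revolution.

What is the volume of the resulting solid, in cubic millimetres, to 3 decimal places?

Volume = 18342.255 mm³

Profile (r,z), 6 vertices: (0.5,31.5) (7,19) (17.5,3) (20,1) (15.5,27) (11.5,40)
edge 0: (0.5,31.5)→(7,19)  cross = 0.5·19 − 7·31.5 = -211.0000; (r_i+r_j)·cross = 7.5·-211.0000 = -1582.5000
edge 1: (7,19)→(17.5,3)  cross = 7·3 − 17.5·19 = -311.5000; (r_i+r_j)·cross = 24.5·-311.5000 = -7631.7500
edge 2: (17.5,3)→(20,1)  cross = 17.5·1 − 20·3 = -42.5000; (r_i+r_j)·cross = 37.5·-42.5000 = -1593.7500
edge 3: (20,1)→(15.5,27)  cross = 20·27 − 15.5·1 = 524.5000; (r_i+r_j)·cross = 35.5·524.5000 = 18619.7500
edge 4: (15.5,27)→(11.5,40)  cross = 15.5·40 − 11.5·27 = 309.5000; (r_i+r_j)·cross = 27·309.5000 = 8356.5000
edge 5: (11.5,40)→(0.5,31.5)  cross = 11.5·31.5 − 0.5·40 = 342.2500; (r_i+r_j)·cross = 12·342.2500 = 4107.0000
Σcross = 611.2500 → A = |Σcross|/2 = 305.6250 mm²
Σ(r_i+r_j)·cross = 20275.2500 → first moment M = |Σ|/6 = 3379.2083
R_c = M/A = 3379.2083/305.6250 = 11.0567 mm
θ = 311° = 5.427974 rad
V = θ·R_c·A = 5.427974·11.0567·305.6250 = 18342.255 mm³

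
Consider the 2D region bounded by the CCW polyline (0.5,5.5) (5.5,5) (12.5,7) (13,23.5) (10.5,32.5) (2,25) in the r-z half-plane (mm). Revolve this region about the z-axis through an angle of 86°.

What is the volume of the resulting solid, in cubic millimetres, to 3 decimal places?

Volume = 2793.517 mm³

Profile (r,z), 6 vertices: (0.5,5.5) (5.5,5) (12.5,7) (13,23.5) (10.5,32.5) (2,25)
edge 0: (0.5,5.5)→(5.5,5)  cross = 0.5·5 − 5.5·5.5 = -27.7500; (r_i+r_j)·cross = 6·-27.7500 = -166.5000
edge 1: (5.5,5)→(12.5,7)  cross = 5.5·7 − 12.5·5 = -24.0000; (r_i+r_j)·cross = 18·-24.0000 = -432.0000
edge 2: (12.5,7)→(13,23.5)  cross = 12.5·23.5 − 13·7 = 202.7500; (r_i+r_j)·cross = 25.5·202.7500 = 5170.1250
edge 3: (13,23.5)→(10.5,32.5)  cross = 13·32.5 − 10.5·23.5 = 175.7500; (r_i+r_j)·cross = 23.5·175.7500 = 4130.1250
edge 4: (10.5,32.5)→(2,25)  cross = 10.5·25 − 2·32.5 = 197.5000; (r_i+r_j)·cross = 12.5·197.5000 = 2468.7500
edge 5: (2,25)→(0.5,5.5)  cross = 2·5.5 − 0.5·25 = -1.5000; (r_i+r_j)·cross = 2.5·-1.5000 = -3.7500
Σcross = 522.7500 → A = |Σcross|/2 = 261.3750 mm²
Σ(r_i+r_j)·cross = 11166.7500 → first moment M = |Σ|/6 = 1861.1250
R_c = M/A = 1861.1250/261.3750 = 7.1205 mm
θ = 86° = 1.500983 rad
V = θ·R_c·A = 1.500983·7.1205·261.3750 = 2793.517 mm³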